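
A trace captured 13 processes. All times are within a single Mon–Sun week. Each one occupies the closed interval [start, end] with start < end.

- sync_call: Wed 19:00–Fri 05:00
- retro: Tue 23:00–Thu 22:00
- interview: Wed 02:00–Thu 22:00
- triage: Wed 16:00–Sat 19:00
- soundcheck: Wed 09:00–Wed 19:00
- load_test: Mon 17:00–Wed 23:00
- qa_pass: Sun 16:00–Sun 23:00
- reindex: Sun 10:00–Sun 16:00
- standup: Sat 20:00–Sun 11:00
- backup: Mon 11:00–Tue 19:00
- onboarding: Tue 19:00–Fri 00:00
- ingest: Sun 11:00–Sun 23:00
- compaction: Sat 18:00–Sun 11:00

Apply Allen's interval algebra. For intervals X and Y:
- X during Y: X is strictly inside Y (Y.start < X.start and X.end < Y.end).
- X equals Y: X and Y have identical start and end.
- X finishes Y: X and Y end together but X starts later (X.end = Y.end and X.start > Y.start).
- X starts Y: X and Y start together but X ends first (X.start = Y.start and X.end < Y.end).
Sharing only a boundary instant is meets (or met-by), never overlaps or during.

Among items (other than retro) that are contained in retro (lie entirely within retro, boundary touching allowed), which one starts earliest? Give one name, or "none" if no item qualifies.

interview

Target retro = [Tue 23:00, Thu 22:00].
backup [Mon 11:00, Tue 19:00] → before → excluded.
compaction [Sat 18:00, Sun 11:00] → after → excluded.
ingest [Sun 11:00, Sun 23:00] → after → excluded.
interview [Wed 02:00, Thu 22:00] → finishes → candidate.
load_test [Mon 17:00, Wed 23:00] → overlaps → excluded.
onboarding [Tue 19:00, Fri 00:00] → contains → excluded.
qa_pass [Sun 16:00, Sun 23:00] → after → excluded.
reindex [Sun 10:00, Sun 16:00] → after → excluded.
soundcheck [Wed 09:00, Wed 19:00] → during → candidate.
standup [Sat 20:00, Sun 11:00] → after → excluded.
sync_call [Wed 19:00, Fri 05:00] → overlapped-by → excluded.
triage [Wed 16:00, Sat 19:00] → overlapped-by → excluded.
Among candidates, earliest start is Wed 02:00 → interview.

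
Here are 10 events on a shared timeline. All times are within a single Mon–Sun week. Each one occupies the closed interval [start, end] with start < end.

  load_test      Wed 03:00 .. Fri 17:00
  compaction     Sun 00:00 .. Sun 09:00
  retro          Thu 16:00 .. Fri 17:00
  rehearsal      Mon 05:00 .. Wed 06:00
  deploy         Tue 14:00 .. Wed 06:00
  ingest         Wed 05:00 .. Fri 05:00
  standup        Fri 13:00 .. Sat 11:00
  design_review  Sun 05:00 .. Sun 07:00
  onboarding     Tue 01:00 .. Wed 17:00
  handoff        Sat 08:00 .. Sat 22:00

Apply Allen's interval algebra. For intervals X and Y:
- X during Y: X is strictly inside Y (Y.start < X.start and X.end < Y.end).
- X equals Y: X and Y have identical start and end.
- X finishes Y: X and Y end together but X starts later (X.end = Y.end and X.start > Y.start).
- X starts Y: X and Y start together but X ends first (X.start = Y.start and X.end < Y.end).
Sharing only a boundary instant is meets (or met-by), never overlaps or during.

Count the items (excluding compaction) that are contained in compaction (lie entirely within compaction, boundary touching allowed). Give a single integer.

Target compaction = [Sun 00:00, Sun 09:00].
deploy [Tue 14:00, Wed 06:00] → before → no.
design_review [Sun 05:00, Sun 07:00] → during → counts.
handoff [Sat 08:00, Sat 22:00] → before → no.
ingest [Wed 05:00, Fri 05:00] → before → no.
load_test [Wed 03:00, Fri 17:00] → before → no.
onboarding [Tue 01:00, Wed 17:00] → before → no.
rehearsal [Mon 05:00, Wed 06:00] → before → no.
retro [Thu 16:00, Fri 17:00] → before → no.
standup [Fri 13:00, Sat 11:00] → before → no.
Total: 1.

1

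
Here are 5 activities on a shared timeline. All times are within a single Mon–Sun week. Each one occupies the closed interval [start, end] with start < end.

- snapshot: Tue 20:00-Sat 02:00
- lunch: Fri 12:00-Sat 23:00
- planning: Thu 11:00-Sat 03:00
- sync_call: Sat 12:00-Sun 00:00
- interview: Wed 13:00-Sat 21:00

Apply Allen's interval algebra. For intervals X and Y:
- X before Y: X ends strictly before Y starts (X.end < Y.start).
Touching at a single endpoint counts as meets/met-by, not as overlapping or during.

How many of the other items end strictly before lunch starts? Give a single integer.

0

Target lunch = [Fri 12:00, Sat 23:00].
interview [Wed 13:00, Sat 21:00] → overlaps → no.
planning [Thu 11:00, Sat 03:00] → overlaps → no.
snapshot [Tue 20:00, Sat 02:00] → overlaps → no.
sync_call [Sat 12:00, Sun 00:00] → overlapped-by → no.
Total: 0.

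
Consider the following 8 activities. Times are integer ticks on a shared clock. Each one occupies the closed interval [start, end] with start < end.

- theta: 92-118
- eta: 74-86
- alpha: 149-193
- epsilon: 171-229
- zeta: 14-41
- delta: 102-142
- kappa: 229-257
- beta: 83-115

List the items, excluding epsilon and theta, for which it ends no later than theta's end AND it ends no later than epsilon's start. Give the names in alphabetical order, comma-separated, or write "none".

beta, eta, zeta

Conditions: its end is no later than theta's end (X.end <= 118) AND its end is no later than epsilon's start (X.end <= 171).
alpha: end 193 <= 118? ✗; end 193 <= 171? ✗ → no.
beta: end 115 <= 118? ✓; end 115 <= 171? ✓ → yes.
delta: end 142 <= 118? ✗; end 142 <= 171? ✓ → no.
eta: end 86 <= 118? ✓; end 86 <= 171? ✓ → yes.
kappa: end 257 <= 118? ✗; end 257 <= 171? ✗ → no.
zeta: end 41 <= 118? ✓; end 41 <= 171? ✓ → yes.
Result: beta, eta, zeta.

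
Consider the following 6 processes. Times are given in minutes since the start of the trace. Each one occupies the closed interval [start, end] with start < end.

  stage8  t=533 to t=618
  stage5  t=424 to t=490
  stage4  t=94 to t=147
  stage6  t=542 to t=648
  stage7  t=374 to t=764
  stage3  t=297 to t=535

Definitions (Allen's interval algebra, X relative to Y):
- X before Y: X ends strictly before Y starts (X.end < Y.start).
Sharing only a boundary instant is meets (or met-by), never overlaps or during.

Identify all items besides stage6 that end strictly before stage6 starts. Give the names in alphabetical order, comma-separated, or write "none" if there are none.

stage3, stage4, stage5

Target stage6 = [t=542, t=648].
stage3 [t=297, t=535] → before → yes.
stage4 [t=94, t=147] → before → yes.
stage5 [t=424, t=490] → before → yes.
stage7 [t=374, t=764] → contains → no.
stage8 [t=533, t=618] → overlaps → no.
Result: stage3, stage4, stage5.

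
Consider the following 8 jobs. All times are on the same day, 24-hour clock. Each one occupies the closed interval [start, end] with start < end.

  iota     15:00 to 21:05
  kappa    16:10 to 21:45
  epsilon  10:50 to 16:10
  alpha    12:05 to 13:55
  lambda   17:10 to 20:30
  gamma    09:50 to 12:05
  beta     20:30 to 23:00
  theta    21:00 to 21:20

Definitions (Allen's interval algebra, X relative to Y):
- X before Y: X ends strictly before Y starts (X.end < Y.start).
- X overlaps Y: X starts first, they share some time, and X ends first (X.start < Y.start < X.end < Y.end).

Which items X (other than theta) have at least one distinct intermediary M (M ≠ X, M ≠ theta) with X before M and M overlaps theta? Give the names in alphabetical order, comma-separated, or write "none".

Target theta = [21:00, 21:20].
Intermediaries M with M overlaps theta: iota.
Via iota — items with X before iota: alpha, gamma.
Union: alpha, gamma.

alpha, gamma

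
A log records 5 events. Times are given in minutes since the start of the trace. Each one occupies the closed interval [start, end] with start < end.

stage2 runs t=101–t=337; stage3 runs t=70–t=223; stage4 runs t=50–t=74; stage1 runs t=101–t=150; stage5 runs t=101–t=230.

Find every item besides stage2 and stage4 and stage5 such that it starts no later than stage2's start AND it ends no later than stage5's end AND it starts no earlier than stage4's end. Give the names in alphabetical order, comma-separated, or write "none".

stage1

Conditions: its start is no later than stage2's start (X.start <= t=101) AND its end is no later than stage5's end (X.end <= t=230) AND its start is no earlier than stage4's end (X.start >= t=74).
stage1: start t=101 <= t=101? ✓; end t=150 <= t=230? ✓; start t=101 >= t=74? ✓ → yes.
stage3: start t=70 <= t=101? ✓; end t=223 <= t=230? ✓; start t=70 >= t=74? ✗ → no.
Result: stage1.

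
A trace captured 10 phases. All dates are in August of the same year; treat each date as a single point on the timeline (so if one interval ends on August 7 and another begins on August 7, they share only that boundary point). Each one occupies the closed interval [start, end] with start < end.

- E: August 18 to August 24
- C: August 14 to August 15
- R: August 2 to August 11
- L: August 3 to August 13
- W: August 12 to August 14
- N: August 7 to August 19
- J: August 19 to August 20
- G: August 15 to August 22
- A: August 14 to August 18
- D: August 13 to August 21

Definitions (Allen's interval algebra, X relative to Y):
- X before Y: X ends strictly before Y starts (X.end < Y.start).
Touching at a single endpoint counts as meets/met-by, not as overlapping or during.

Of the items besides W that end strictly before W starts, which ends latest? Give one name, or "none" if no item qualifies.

R

Target W = [August 12, August 14].
A [August 14, August 18] → met-by → excluded.
C [August 14, August 15] → met-by → excluded.
D [August 13, August 21] → overlapped-by → excluded.
E [August 18, August 24] → after → excluded.
G [August 15, August 22] → after → excluded.
J [August 19, August 20] → after → excluded.
L [August 3, August 13] → overlaps → excluded.
N [August 7, August 19] → contains → excluded.
R [August 2, August 11] → before → candidate.
Among candidates, latest end is August 11 → R.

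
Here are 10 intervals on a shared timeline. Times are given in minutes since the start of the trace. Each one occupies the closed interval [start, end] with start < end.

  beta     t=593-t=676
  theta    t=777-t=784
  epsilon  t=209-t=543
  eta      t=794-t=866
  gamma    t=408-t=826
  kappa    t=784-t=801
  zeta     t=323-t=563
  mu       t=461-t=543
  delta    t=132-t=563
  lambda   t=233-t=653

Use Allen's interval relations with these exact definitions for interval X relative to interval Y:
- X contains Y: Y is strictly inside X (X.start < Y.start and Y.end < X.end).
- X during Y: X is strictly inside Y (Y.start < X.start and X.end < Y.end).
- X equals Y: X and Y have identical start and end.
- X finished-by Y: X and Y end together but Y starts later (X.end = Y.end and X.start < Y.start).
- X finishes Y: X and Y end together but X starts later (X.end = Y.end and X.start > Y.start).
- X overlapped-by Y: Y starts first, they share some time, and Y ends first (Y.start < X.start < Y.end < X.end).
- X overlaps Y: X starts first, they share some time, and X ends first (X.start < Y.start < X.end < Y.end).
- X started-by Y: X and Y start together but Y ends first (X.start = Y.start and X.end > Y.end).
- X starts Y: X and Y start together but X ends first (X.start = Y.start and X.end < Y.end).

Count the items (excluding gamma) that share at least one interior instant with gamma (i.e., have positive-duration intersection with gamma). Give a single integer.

9

Target gamma = [t=408, t=826].
beta [t=593, t=676] → during → counts.
delta [t=132, t=563] → overlaps → counts.
epsilon [t=209, t=543] → overlaps → counts.
eta [t=794, t=866] → overlapped-by → counts.
kappa [t=784, t=801] → during → counts.
lambda [t=233, t=653] → overlaps → counts.
mu [t=461, t=543] → during → counts.
theta [t=777, t=784] → during → counts.
zeta [t=323, t=563] → overlaps → counts.
Total: 9.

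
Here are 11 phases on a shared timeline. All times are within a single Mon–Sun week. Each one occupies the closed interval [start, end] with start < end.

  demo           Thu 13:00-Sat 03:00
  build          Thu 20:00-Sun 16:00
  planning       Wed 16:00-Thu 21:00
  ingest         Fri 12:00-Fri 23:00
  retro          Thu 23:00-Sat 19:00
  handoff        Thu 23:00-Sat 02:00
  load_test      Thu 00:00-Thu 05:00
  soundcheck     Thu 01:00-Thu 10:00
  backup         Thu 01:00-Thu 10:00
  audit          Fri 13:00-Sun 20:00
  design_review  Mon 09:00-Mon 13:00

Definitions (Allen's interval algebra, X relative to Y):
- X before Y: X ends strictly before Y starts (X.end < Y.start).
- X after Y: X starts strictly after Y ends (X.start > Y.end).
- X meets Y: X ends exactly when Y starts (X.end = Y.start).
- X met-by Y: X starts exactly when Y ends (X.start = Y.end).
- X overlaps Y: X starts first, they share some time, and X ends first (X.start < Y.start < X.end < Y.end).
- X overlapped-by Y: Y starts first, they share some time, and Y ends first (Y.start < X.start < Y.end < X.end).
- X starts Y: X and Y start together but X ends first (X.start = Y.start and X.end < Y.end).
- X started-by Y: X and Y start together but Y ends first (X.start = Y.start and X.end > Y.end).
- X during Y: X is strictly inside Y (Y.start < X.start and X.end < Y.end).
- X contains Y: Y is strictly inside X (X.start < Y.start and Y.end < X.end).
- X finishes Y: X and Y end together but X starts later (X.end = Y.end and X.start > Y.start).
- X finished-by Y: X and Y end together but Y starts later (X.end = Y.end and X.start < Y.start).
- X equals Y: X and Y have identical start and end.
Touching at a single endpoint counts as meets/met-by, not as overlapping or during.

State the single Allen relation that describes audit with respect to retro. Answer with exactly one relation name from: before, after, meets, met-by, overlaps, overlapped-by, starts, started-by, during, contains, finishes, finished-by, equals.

overlapped-by

audit = [Fri 13:00, Sun 20:00]; retro = [Thu 23:00, Sat 19:00].
Compare endpoints: audit.start > retro.start, audit.start < retro.end, audit.end > retro.start, audit.end > retro.end.
That pattern is 'overlapped-by'.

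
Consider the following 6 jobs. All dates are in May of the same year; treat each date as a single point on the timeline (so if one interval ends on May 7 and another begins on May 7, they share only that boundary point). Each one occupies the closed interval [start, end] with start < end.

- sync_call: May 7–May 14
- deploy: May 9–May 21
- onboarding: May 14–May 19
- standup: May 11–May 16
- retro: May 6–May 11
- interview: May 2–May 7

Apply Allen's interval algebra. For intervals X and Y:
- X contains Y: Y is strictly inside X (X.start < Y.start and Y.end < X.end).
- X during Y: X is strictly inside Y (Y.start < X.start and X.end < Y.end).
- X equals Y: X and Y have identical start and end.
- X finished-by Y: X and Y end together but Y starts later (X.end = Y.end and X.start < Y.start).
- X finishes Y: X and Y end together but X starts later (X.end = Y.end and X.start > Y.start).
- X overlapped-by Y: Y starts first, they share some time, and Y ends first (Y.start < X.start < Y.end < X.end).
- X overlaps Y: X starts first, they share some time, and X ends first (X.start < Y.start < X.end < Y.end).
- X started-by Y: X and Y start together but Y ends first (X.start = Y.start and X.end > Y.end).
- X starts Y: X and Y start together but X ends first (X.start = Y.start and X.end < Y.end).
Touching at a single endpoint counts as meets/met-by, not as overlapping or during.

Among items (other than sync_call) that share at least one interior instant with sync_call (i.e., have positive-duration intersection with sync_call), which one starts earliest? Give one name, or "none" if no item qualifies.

Target sync_call = [May 7, May 14].
deploy [May 9, May 21] → overlapped-by → candidate.
interview [May 2, May 7] → meets → excluded.
onboarding [May 14, May 19] → met-by → excluded.
retro [May 6, May 11] → overlaps → candidate.
standup [May 11, May 16] → overlapped-by → candidate.
Among candidates, earliest start is May 6 → retro.

retro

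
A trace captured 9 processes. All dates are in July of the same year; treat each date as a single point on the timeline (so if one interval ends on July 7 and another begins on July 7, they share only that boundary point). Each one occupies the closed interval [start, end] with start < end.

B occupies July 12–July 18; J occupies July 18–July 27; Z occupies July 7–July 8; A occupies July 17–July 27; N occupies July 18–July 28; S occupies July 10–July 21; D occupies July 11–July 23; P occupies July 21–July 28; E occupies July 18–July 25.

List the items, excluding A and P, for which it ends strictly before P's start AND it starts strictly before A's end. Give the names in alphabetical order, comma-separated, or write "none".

Conditions: its end is strictly before P's start (X.end < July 21) AND its start is strictly before A's end (X.start < July 27).
B: end July 18 < July 21? ✓; start July 12 < July 27? ✓ → yes.
D: end July 23 < July 21? ✗; start July 11 < July 27? ✓ → no.
E: end July 25 < July 21? ✗; start July 18 < July 27? ✓ → no.
J: end July 27 < July 21? ✗; start July 18 < July 27? ✓ → no.
N: end July 28 < July 21? ✗; start July 18 < July 27? ✓ → no.
S: end July 21 < July 21? ✗; start July 10 < July 27? ✓ → no.
Z: end July 8 < July 21? ✓; start July 7 < July 27? ✓ → yes.
Result: B, Z.

B, Z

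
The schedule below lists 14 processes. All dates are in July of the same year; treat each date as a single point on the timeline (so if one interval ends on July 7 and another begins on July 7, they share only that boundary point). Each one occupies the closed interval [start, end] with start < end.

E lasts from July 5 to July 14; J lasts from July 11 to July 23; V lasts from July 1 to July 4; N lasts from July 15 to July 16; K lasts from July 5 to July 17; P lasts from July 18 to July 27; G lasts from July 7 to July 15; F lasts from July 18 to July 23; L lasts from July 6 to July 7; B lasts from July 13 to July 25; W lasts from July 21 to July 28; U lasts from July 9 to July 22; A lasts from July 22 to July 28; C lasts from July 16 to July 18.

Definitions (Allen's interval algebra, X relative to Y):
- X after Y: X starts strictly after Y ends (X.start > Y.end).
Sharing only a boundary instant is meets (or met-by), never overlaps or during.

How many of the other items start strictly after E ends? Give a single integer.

6

Target E = [July 5, July 14].
A [July 22, July 28] → after → counts.
B [July 13, July 25] → overlapped-by → no.
C [July 16, July 18] → after → counts.
F [July 18, July 23] → after → counts.
G [July 7, July 15] → overlapped-by → no.
J [July 11, July 23] → overlapped-by → no.
K [July 5, July 17] → started-by → no.
L [July 6, July 7] → during → no.
N [July 15, July 16] → after → counts.
P [July 18, July 27] → after → counts.
U [July 9, July 22] → overlapped-by → no.
V [July 1, July 4] → before → no.
W [July 21, July 28] → after → counts.
Total: 6.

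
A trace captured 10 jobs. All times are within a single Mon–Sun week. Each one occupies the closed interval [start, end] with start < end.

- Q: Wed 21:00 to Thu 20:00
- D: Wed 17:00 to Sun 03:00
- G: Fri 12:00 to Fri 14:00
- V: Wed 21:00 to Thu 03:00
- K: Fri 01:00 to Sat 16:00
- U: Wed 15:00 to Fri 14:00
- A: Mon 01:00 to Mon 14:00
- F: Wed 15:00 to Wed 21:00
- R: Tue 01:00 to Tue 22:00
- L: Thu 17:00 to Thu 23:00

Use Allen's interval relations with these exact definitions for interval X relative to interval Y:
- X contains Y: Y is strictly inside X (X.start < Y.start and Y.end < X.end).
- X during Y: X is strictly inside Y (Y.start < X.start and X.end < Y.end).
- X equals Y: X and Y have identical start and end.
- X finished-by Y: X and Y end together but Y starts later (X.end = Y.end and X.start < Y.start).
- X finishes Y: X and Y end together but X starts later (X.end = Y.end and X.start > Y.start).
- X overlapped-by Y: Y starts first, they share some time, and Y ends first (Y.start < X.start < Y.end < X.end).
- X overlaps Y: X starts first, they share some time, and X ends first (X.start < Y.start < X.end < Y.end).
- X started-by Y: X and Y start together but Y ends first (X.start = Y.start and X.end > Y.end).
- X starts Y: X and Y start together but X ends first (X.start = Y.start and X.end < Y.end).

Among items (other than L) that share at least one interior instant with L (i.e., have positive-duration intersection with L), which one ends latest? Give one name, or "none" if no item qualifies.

D

Target L = [Thu 17:00, Thu 23:00].
A [Mon 01:00, Mon 14:00] → before → excluded.
D [Wed 17:00, Sun 03:00] → contains → candidate.
F [Wed 15:00, Wed 21:00] → before → excluded.
G [Fri 12:00, Fri 14:00] → after → excluded.
K [Fri 01:00, Sat 16:00] → after → excluded.
Q [Wed 21:00, Thu 20:00] → overlaps → candidate.
R [Tue 01:00, Tue 22:00] → before → excluded.
U [Wed 15:00, Fri 14:00] → contains → candidate.
V [Wed 21:00, Thu 03:00] → before → excluded.
Among candidates, latest end is Sun 03:00 → D.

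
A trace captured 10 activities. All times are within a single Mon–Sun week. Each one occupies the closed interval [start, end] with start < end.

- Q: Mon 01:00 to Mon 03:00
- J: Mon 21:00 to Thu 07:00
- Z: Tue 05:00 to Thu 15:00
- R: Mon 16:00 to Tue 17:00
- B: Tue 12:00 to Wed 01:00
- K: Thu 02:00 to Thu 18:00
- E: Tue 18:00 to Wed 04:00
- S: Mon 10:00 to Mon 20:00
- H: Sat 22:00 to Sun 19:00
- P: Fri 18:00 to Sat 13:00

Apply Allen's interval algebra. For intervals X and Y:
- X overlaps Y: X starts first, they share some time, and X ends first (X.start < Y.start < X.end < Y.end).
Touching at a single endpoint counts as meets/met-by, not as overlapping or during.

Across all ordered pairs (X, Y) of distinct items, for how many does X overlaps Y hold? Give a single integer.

Checking all 90 ordered pairs for relation 'overlaps'; matching pairs in alphabetical order:
(B, E): B overlaps E ✓
(J, K): J overlaps K ✓
(J, Z): J overlaps Z ✓
(R, B): R overlaps B ✓
(R, J): R overlaps J ✓
(R, Z): R overlaps Z ✓
(S, R): S overlaps R ✓
(Z, K): Z overlaps K ✓
Count: 8.

8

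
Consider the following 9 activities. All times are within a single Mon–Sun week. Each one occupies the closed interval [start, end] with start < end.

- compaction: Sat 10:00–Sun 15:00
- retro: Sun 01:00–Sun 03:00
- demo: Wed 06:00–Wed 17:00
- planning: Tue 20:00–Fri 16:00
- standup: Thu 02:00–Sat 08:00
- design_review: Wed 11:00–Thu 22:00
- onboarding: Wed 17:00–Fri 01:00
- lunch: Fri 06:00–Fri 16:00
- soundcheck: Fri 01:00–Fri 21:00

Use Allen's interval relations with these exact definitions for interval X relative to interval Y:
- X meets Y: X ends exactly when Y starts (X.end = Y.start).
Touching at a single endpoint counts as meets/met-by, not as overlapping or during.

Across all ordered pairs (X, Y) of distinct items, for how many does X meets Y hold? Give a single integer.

Checking all 72 ordered pairs for relation 'meets'; matching pairs in alphabetical order:
(demo, onboarding): demo meets onboarding ✓
(onboarding, soundcheck): onboarding meets soundcheck ✓
Count: 2.

2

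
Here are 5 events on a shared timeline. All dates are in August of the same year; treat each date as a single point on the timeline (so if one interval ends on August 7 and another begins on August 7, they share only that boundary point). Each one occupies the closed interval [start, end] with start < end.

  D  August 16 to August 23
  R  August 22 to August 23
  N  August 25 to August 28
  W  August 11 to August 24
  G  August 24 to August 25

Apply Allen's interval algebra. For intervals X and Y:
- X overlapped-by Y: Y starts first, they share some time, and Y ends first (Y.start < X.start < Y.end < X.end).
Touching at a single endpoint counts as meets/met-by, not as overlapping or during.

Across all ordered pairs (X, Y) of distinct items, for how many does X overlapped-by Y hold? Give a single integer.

0

Checking all 20 ordered pairs for relation 'overlapped-by'; matching pairs in alphabetical order:
No pair satisfies it.
Count: 0.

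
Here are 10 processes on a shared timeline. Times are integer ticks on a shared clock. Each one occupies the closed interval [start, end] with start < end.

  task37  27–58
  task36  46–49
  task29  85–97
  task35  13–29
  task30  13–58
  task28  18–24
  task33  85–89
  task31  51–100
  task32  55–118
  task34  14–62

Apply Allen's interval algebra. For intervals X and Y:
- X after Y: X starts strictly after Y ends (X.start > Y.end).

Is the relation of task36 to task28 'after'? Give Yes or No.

Yes

task36 = [46, 49], task28 = [18, 24].
Actual relation of task36 to task28: after.
Asked whether 'after' holds → Yes.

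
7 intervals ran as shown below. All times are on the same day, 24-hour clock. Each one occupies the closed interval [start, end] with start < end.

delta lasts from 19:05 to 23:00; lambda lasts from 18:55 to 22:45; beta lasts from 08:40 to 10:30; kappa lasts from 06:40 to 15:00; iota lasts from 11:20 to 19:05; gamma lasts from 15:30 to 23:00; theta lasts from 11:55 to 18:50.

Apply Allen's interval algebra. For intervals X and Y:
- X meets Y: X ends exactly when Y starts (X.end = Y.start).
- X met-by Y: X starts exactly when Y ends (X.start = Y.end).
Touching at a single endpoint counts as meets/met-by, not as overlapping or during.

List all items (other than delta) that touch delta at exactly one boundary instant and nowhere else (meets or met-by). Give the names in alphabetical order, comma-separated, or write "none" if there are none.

Target delta = [19:05, 23:00].
beta [08:40, 10:30] → before → no.
gamma [15:30, 23:00] → finished-by → no.
iota [11:20, 19:05] → meets → yes.
kappa [06:40, 15:00] → before → no.
lambda [18:55, 22:45] → overlaps → no.
theta [11:55, 18:50] → before → no.
Result: iota.

iota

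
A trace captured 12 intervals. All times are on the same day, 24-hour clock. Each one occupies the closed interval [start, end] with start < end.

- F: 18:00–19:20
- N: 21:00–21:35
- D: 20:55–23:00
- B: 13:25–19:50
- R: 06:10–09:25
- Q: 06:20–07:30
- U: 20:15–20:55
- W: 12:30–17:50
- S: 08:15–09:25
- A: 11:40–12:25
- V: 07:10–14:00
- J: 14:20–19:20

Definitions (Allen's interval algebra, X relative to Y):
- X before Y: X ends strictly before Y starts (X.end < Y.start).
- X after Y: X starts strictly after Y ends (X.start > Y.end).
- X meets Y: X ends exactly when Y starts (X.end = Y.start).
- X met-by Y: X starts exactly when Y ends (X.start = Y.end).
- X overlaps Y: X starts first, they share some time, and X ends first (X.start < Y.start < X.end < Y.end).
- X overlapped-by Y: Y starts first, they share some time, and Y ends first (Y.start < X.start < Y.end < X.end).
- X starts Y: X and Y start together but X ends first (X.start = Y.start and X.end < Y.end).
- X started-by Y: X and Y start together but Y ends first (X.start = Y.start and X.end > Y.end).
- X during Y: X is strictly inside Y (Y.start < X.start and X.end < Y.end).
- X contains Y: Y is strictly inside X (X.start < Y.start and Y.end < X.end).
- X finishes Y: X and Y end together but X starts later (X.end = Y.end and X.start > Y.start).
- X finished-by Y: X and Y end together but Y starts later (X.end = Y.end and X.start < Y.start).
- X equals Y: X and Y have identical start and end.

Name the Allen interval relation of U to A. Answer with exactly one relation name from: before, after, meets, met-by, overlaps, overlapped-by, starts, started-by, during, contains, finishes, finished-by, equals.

after

U = [20:15, 20:55]; A = [11:40, 12:25].
Compare endpoints: U.start > A.start, U.start > A.end, U.end > A.start, U.end > A.end.
That pattern is 'after'.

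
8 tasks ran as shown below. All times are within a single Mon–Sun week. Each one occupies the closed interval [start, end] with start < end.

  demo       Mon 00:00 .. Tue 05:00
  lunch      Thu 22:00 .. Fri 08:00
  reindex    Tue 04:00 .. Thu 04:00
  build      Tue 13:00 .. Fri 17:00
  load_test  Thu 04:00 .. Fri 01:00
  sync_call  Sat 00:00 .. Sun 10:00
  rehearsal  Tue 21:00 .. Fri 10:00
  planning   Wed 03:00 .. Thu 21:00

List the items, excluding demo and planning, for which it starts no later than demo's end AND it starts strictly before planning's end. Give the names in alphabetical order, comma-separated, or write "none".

Conditions: its start is no later than demo's end (X.start <= Tue 05:00) AND its start is strictly before planning's end (X.start < Thu 21:00).
build: start Tue 13:00 <= Tue 05:00? ✗; start Tue 13:00 < Thu 21:00? ✓ → no.
load_test: start Thu 04:00 <= Tue 05:00? ✗; start Thu 04:00 < Thu 21:00? ✓ → no.
lunch: start Thu 22:00 <= Tue 05:00? ✗; start Thu 22:00 < Thu 21:00? ✗ → no.
rehearsal: start Tue 21:00 <= Tue 05:00? ✗; start Tue 21:00 < Thu 21:00? ✓ → no.
reindex: start Tue 04:00 <= Tue 05:00? ✓; start Tue 04:00 < Thu 21:00? ✓ → yes.
sync_call: start Sat 00:00 <= Tue 05:00? ✗; start Sat 00:00 < Thu 21:00? ✗ → no.
Result: reindex.

reindex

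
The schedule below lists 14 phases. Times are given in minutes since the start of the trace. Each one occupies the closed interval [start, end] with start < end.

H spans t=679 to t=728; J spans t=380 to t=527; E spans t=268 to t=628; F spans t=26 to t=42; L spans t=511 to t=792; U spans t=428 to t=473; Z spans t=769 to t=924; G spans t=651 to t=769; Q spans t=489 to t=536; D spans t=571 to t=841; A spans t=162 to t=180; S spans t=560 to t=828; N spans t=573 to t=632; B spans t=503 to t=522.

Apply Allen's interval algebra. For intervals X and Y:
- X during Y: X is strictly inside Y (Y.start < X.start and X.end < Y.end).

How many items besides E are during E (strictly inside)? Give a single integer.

4

Target E = [t=268, t=628].
A [t=162, t=180] → before → no.
B [t=503, t=522] → during → counts.
D [t=571, t=841] → overlapped-by → no.
F [t=26, t=42] → before → no.
G [t=651, t=769] → after → no.
H [t=679, t=728] → after → no.
J [t=380, t=527] → during → counts.
L [t=511, t=792] → overlapped-by → no.
N [t=573, t=632] → overlapped-by → no.
Q [t=489, t=536] → during → counts.
S [t=560, t=828] → overlapped-by → no.
U [t=428, t=473] → during → counts.
Z [t=769, t=924] → after → no.
Total: 4.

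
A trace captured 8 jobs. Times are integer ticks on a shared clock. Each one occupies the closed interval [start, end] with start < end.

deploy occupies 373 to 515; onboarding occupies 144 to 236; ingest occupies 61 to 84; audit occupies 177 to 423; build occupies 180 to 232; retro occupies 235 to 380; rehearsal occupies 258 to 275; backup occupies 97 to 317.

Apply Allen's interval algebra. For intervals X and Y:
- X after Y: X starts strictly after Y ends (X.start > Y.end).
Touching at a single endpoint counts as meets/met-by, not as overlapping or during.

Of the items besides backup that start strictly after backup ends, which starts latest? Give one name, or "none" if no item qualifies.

deploy

Target backup = [97, 317].
audit [177, 423] → overlapped-by → excluded.
build [180, 232] → during → excluded.
deploy [373, 515] → after → candidate.
ingest [61, 84] → before → excluded.
onboarding [144, 236] → during → excluded.
rehearsal [258, 275] → during → excluded.
retro [235, 380] → overlapped-by → excluded.
Among candidates, latest start is 373 → deploy.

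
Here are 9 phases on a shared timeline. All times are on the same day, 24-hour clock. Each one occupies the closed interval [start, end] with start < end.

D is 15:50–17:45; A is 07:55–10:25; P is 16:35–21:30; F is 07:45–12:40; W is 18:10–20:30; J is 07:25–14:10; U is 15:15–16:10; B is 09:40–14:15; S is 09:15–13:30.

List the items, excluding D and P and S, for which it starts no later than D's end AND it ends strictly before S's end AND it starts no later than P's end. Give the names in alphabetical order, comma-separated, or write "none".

Conditions: its start is no later than D's end (X.start <= 17:45) AND its end is strictly before S's end (X.end < 13:30) AND its start is no later than P's end (X.start <= 21:30).
A: start 07:55 <= 17:45? ✓; end 10:25 < 13:30? ✓; start 07:55 <= 21:30? ✓ → yes.
B: start 09:40 <= 17:45? ✓; end 14:15 < 13:30? ✗; start 09:40 <= 21:30? ✓ → no.
F: start 07:45 <= 17:45? ✓; end 12:40 < 13:30? ✓; start 07:45 <= 21:30? ✓ → yes.
J: start 07:25 <= 17:45? ✓; end 14:10 < 13:30? ✗; start 07:25 <= 21:30? ✓ → no.
U: start 15:15 <= 17:45? ✓; end 16:10 < 13:30? ✗; start 15:15 <= 21:30? ✓ → no.
W: start 18:10 <= 17:45? ✗; end 20:30 < 13:30? ✗; start 18:10 <= 21:30? ✓ → no.
Result: A, F.

A, F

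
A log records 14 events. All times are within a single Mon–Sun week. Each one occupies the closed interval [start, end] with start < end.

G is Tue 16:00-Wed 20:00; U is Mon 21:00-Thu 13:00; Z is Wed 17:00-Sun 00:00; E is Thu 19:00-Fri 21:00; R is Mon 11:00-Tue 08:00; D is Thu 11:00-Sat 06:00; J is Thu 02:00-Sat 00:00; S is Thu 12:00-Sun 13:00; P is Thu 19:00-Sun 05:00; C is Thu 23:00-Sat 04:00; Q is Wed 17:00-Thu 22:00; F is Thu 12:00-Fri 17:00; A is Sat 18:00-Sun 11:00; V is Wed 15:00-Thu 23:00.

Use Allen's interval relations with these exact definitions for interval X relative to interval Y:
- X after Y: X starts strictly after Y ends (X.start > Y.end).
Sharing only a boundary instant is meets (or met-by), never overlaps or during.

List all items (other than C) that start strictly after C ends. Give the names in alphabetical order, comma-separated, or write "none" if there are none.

Target C = [Thu 23:00, Sat 04:00].
A [Sat 18:00, Sun 11:00] → after → yes.
D [Thu 11:00, Sat 06:00] → contains → no.
E [Thu 19:00, Fri 21:00] → overlaps → no.
F [Thu 12:00, Fri 17:00] → overlaps → no.
G [Tue 16:00, Wed 20:00] → before → no.
J [Thu 02:00, Sat 00:00] → overlaps → no.
P [Thu 19:00, Sun 05:00] → contains → no.
Q [Wed 17:00, Thu 22:00] → before → no.
R [Mon 11:00, Tue 08:00] → before → no.
S [Thu 12:00, Sun 13:00] → contains → no.
U [Mon 21:00, Thu 13:00] → before → no.
V [Wed 15:00, Thu 23:00] → meets → no.
Z [Wed 17:00, Sun 00:00] → contains → no.
Result: A.

A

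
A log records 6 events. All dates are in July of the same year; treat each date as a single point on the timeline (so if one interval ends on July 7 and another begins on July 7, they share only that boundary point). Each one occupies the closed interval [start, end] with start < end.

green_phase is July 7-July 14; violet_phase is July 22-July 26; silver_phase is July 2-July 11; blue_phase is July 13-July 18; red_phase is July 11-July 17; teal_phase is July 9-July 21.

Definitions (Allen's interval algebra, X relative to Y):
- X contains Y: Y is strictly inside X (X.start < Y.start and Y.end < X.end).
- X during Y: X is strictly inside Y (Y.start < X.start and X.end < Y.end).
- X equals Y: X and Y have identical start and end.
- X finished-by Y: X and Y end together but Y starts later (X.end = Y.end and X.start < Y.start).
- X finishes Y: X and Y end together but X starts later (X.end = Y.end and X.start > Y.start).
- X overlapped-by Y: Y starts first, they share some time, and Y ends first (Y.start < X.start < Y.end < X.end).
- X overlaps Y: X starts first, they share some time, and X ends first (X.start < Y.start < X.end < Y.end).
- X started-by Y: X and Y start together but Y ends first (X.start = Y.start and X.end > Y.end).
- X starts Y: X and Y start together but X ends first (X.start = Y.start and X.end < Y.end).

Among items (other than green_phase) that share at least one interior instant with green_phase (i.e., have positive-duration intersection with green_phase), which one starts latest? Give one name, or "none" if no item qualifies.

blue_phase

Target green_phase = [July 7, July 14].
blue_phase [July 13, July 18] → overlapped-by → candidate.
red_phase [July 11, July 17] → overlapped-by → candidate.
silver_phase [July 2, July 11] → overlaps → candidate.
teal_phase [July 9, July 21] → overlapped-by → candidate.
violet_phase [July 22, July 26] → after → excluded.
Among candidates, latest start is July 13 → blue_phase.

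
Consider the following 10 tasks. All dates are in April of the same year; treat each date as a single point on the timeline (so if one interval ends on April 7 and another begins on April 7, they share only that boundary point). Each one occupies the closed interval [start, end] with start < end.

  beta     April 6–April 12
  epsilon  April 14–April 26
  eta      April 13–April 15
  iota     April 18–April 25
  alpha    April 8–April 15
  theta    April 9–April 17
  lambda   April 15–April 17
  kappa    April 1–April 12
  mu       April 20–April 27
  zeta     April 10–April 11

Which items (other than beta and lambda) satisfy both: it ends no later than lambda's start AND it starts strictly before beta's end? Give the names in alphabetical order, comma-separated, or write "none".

alpha, kappa, zeta

Conditions: its end is no later than lambda's start (X.end <= April 15) AND its start is strictly before beta's end (X.start < April 12).
alpha: end April 15 <= April 15? ✓; start April 8 < April 12? ✓ → yes.
epsilon: end April 26 <= April 15? ✗; start April 14 < April 12? ✗ → no.
eta: end April 15 <= April 15? ✓; start April 13 < April 12? ✗ → no.
iota: end April 25 <= April 15? ✗; start April 18 < April 12? ✗ → no.
kappa: end April 12 <= April 15? ✓; start April 1 < April 12? ✓ → yes.
mu: end April 27 <= April 15? ✗; start April 20 < April 12? ✗ → no.
theta: end April 17 <= April 15? ✗; start April 9 < April 12? ✓ → no.
zeta: end April 11 <= April 15? ✓; start April 10 < April 12? ✓ → yes.
Result: alpha, kappa, zeta.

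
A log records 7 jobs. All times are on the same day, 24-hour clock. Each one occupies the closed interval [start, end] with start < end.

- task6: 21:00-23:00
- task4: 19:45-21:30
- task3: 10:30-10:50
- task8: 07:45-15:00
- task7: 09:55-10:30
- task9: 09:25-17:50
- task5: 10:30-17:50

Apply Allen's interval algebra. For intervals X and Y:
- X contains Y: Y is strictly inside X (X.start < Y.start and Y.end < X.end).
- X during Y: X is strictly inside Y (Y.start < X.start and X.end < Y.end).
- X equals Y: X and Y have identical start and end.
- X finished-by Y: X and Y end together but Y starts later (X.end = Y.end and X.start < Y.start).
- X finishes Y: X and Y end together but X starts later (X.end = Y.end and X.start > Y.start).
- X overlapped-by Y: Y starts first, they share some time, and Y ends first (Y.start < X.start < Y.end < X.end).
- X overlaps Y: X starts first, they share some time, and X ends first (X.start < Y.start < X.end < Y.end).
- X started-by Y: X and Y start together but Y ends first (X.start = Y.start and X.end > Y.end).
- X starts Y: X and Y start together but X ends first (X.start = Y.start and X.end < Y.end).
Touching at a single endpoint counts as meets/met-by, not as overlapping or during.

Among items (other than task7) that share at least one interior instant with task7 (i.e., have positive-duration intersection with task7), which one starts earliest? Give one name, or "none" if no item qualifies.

task8

Target task7 = [09:55, 10:30].
task3 [10:30, 10:50] → met-by → excluded.
task4 [19:45, 21:30] → after → excluded.
task5 [10:30, 17:50] → met-by → excluded.
task6 [21:00, 23:00] → after → excluded.
task8 [07:45, 15:00] → contains → candidate.
task9 [09:25, 17:50] → contains → candidate.
Among candidates, earliest start is 07:45 → task8.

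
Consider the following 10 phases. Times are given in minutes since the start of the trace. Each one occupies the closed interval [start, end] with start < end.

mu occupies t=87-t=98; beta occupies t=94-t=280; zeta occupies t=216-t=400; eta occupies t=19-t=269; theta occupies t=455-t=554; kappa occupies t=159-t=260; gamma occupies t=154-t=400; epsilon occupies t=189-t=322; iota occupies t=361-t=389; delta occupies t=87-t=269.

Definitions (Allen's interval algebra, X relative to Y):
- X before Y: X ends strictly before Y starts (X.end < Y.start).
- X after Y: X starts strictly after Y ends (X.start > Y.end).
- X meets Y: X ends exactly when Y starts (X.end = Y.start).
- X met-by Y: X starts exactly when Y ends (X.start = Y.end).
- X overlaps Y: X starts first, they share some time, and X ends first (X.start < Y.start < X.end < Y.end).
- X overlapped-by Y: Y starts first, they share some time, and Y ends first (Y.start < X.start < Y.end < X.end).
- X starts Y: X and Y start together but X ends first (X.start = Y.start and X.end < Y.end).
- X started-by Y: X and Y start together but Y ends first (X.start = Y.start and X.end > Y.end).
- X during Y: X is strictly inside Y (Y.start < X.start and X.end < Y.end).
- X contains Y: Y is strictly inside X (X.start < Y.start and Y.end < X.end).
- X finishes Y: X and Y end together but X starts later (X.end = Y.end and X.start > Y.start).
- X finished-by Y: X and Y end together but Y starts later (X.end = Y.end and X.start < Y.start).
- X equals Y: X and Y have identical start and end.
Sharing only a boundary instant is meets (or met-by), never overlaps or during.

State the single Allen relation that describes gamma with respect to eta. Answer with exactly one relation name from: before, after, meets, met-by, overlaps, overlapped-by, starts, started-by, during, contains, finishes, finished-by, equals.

overlapped-by

gamma = [t=154, t=400]; eta = [t=19, t=269].
Compare endpoints: gamma.start > eta.start, gamma.start < eta.end, gamma.end > eta.start, gamma.end > eta.end.
That pattern is 'overlapped-by'.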